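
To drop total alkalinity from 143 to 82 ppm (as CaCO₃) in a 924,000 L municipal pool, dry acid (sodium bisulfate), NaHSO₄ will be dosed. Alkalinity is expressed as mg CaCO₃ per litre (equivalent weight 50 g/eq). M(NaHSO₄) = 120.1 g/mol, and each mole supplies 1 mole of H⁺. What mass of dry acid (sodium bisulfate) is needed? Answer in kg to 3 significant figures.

135 kg

Alkalinity to neutralize: (143 − 82) = 61 mg/L as CaCO₃ × 924,000 L = 56,360 g as CaCO₃.
Equivalents of H⁺ required: 56,360 ÷ 50 g/eq = 1127 eq = 1127 mol NaHSO₄.
Mass of NaHSO₄: 1127 × 120.1 = 135,400 g.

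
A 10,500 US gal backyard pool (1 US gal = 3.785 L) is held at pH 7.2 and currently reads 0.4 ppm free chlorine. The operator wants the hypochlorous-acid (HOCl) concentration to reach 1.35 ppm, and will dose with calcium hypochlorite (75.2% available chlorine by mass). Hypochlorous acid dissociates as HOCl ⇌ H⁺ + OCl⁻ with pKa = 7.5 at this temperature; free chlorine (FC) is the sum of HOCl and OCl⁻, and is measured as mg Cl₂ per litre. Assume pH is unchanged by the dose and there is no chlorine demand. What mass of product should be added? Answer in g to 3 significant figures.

Volume: 10,500 US gal × 3.785 L/gal = 39,742 L.
[OCl⁻]/[HOCl] = 10^(pH − pKa) = 10^(7.2 − 7.5) = 0.5012; fraction as HOCl = 1/(1 + 0.5012) = 0.6661.
Free chlorine required for 1.35 ppm HOCl: 1.35 / 0.6661 = 2.027 ppm.
FC to add: 2.027 − 0.4 = 1.627 mg/L as Cl₂.
Cl₂ equivalent: 1.627 mg/L × 39,742 L = 64.65 g.
Product at 75.2% available Cl: 64.65 / 0.752 = 85.96 g.

86.0 g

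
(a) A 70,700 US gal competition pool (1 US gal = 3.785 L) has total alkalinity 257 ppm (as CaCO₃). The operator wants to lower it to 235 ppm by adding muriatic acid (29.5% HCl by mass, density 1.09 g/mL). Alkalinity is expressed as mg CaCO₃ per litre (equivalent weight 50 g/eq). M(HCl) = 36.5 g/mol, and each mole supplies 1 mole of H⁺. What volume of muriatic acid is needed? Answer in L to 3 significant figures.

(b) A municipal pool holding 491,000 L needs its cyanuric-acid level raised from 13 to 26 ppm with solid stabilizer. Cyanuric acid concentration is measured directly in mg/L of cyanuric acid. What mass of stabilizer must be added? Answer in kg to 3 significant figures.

(a) 13.4 L; (b) 6.38 kg

(a) Volume: 70,700 US gal × 3.785 L/gal = 267,600 L.
(a) Alkalinity to neutralize: (257 − 235) = 22 mg/L as CaCO₃ × 267,600 L = 5887 g as CaCO₃.
(a) Equivalents of H⁺ required: 5887 ÷ 50 g/eq = 117.7 eq = 117.7 mol HCl.
(a) Mass of HCl: 117.7 × 36.5 = 4298 g.
(a) Mass of 29.5% solution: 4298 / 0.295 = 14,570 g.
(a) Volume: 14,570 g ÷ 1.09 g/mL = 13,370 mL.

(b) CYA to add: (26 − 13) = 13 mg/L × 491,000 L = 6383 g cyanuric acid.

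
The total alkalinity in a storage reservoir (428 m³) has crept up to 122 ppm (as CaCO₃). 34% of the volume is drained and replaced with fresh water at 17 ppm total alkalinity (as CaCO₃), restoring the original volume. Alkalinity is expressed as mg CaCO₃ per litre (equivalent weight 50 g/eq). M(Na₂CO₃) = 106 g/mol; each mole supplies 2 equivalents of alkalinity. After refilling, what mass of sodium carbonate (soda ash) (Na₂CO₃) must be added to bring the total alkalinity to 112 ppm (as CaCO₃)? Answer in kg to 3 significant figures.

Volume: 428 m³ = 428,000 L.
After draining 34% and refilling: 122 × 0.66 + 17 × 0.34 = 86.3 ppm.
Deficit to target: 112 − 86.3 = 25.7 mg/L.
As CaCO₃: 25.7 mg/L × 428,000 L = 11,000 g; ÷ 50 g/eq ÷ 2 = 110 mol Na₂CO₃.
Mass: 110 × 106 = 11,660 g.

11.7 kg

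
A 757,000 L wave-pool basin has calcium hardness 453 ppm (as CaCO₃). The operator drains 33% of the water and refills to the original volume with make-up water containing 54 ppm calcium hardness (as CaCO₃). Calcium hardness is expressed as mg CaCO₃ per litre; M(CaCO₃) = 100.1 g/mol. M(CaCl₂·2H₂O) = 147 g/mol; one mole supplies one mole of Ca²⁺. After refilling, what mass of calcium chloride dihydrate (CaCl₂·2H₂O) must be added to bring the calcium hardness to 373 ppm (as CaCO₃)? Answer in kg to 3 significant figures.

After draining 33% and refilling: 453 × 0.67 + 54 × 0.33 = 321.33 ppm.
Deficit to target: 373 − 321.33 = 51.67 mg/L.
As CaCO₃: 51.67 mg/L × 757,000 L = 39,110 g; ÷ 100.1 = 390.8 mol Ca²⁺.
Mass: 390.8 × 147 = 57,440 g.

57.4 kg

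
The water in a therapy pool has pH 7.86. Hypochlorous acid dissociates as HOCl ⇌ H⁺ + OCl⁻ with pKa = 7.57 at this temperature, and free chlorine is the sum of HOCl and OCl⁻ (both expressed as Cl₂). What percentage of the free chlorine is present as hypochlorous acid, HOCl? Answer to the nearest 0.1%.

[OCl⁻]/[HOCl] = 10^(pH − pKa) = 10^(7.86 − 7.57) = 10^0.29 = 1.95.
Fraction as HOCl = 1 / (1 + 1.95) = 0.339.

33.9%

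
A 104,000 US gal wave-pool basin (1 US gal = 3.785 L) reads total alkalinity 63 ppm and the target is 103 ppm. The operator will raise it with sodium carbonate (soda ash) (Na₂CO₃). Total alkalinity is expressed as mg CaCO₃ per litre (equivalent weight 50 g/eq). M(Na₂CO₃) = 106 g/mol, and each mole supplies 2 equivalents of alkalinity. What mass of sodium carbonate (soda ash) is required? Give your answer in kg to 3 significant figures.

16.7 kg

Volume: 104,000 US gal × 3.785 L/gal = 393,640 L.
Alkalinity to add: (103 − 63) = 40 mg/L as CaCO₃ × 393,640 L = 15,750 g as CaCO₃.
Equivalents: 15,750 g ÷ 50 g/eq = 314.9 eq.
Each mole of Na₂CO₃ supplies 2 eq, so 314.9 / 2 = 157.5 mol.
Mass: 157.5 mol × 106 g/mol = 16,690 g.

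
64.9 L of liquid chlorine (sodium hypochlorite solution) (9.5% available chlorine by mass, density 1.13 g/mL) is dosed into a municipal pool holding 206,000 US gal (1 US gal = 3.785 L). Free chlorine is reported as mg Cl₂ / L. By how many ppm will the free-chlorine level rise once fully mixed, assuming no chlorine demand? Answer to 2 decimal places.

8.94 ppm

Volume: 206,000 US gal × 3.785 L/gal = 779,710 L.
Mass of solution: 64.9 L × 1000 mL/L × 1.13 g/mL = 73,340 g.
Available chlorine delivered: 73,340 g × 0.095 = 6967 g as Cl₂.
Concentration rise: 6967 g / 779,710 L = 8.935 mg/L = 8.94 ppm.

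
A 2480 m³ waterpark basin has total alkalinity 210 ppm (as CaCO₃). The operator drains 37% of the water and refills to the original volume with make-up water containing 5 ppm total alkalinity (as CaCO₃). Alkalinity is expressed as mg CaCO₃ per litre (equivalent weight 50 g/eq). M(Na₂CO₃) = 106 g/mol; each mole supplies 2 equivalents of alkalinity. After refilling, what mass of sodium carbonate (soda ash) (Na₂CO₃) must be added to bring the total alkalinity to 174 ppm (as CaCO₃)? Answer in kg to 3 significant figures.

105 kg

Volume: 2480 m³ = 2,480,000 L.
After draining 37% and refilling: 210 × 0.63 + 5 × 0.37 = 134.15 ppm.
Deficit to target: 174 − 134.15 = 39.85 mg/L.
As CaCO₃: 39.85 mg/L × 2,480,000 L = 98,830 g; ÷ 50 g/eq ÷ 2 = 988.3 mol Na₂CO₃.
Mass: 988.3 × 106 = 104,800 g.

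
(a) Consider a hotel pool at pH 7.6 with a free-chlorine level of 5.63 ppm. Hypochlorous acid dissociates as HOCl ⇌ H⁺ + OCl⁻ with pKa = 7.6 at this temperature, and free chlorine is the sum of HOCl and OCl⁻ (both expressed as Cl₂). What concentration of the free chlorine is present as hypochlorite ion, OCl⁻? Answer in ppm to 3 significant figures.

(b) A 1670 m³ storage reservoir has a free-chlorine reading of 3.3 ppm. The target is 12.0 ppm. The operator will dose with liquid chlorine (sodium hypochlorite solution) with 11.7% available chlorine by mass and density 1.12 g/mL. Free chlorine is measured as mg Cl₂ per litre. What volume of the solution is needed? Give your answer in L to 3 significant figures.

(a) 2.81 ppm; (b) 111 L

(a) [OCl⁻]/[HOCl] = 10^(pH − pKa) = 10^(7.6 − 7.6) = 10^0.00 = 1.
(a) Fraction as HOCl = 1 / (1 + 1) = 0.5.
(a) OCl⁻ = (1 − 0.5) × 5.63 ppm = 2.815 ppm.

(b) Volume: 1670 m³ = 1,670,000 L.
(b) Chlorine deficit: 12.0 − 3.3 = 8.7 ppm = 8.7 mg/L as Cl₂.
(b) Cl₂ equivalent needed: 8.7 mg/L × 1,670,000 L = 14,530,000 mg = 14,530 g.
(b) Product at 11.7% available chlorine: 14,530 / 0.117 = 124,200 g.
(b) Volume at density 1.12 g/mL: 124,200 g ÷ 1.12 g/mL = 110,900 mL.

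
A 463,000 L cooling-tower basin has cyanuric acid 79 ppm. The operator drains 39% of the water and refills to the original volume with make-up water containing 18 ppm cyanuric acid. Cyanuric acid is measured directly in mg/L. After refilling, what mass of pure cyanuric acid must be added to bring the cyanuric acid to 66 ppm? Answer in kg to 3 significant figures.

5.00 kg

After draining 39% and refilling: 79 × 0.61 + 18 × 0.39 = 55.21 ppm.
Deficit to target: 66 − 55.21 = 10.79 mg/L.
Mass: 10.79 mg/L × 463,000 L = 4996 g cyanuric acid.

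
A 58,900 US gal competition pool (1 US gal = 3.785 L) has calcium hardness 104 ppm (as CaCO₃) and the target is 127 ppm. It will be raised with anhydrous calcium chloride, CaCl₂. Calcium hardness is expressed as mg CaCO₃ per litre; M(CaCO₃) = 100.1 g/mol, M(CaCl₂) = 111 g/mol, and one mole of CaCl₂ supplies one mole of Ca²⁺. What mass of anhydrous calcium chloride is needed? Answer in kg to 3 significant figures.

5.69 kg

Volume: 58,900 US gal × 3.785 L/gal = 222,936 L.
Hardness to add: (127 − 104) = 23 mg/L as CaCO₃ × 222,936 L = 5128 g as CaCO₃.
Moles of Ca²⁺ (1 mol Ca²⁺ ≡ 1 mol CaCO₃): 5128 / 100.1 g/mol = 51.22 mol.
Mass of CaCl₂: 51.22 × 111 = 5686 g.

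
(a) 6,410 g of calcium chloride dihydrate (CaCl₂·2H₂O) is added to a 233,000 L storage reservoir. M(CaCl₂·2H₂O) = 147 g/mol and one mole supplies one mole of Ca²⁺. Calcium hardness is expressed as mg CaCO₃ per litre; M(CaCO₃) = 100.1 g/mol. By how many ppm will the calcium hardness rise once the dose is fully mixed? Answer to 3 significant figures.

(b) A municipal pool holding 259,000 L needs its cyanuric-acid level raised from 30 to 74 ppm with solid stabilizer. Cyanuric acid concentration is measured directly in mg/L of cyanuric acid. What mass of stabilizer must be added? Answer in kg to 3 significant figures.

(a) 18.7 ppm; (b) 11.4 kg

(a) Moles of Ca²⁺: 6,410 g ÷ 147 g/mol = 43.61 mol.
(a) As CaCO₃: 43.61 mol × 100.1 g/mol = 4365 g.
(a) Rise: 4365 g / 233,000 L × 1000 = 18.73 mg/L.

(b) CYA to add: (74 − 30) = 44 mg/L × 259,000 L = 11,400 g cyanuric acid.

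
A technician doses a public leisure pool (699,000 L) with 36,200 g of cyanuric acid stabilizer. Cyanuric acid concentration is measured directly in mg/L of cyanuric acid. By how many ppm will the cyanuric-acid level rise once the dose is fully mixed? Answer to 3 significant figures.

51.8 ppm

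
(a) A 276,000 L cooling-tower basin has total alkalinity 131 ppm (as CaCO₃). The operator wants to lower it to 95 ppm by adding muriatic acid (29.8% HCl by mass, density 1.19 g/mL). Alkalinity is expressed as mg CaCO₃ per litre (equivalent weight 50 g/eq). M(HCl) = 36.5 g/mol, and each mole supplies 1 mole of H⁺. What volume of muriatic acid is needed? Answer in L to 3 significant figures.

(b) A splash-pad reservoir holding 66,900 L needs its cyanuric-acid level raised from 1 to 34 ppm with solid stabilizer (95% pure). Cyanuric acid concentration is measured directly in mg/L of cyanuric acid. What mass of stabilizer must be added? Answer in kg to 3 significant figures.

(a) 20.5 L; (b) 2.32 kg

(a) Alkalinity to neutralize: (131 − 95) = 36 mg/L as CaCO₃ × 276,000 L = 9936 g as CaCO₃.
(a) Equivalents of H⁺ required: 9936 ÷ 50 g/eq = 198.7 eq = 198.7 mol HCl.
(a) Mass of HCl: 198.7 × 36.5 = 7253 g.
(a) Mass of 29.8% solution: 7253 / 0.298 = 24,340 g.
(a) Volume: 24,340 g ÷ 1.19 g/mL = 20,450 mL.

(b) CYA to add: (34 − 1) = 33 mg/L × 66,900 L = 2208 g cyanuric acid.
(b) At 95% purity: 2208 / 0.95 = 2324 g product.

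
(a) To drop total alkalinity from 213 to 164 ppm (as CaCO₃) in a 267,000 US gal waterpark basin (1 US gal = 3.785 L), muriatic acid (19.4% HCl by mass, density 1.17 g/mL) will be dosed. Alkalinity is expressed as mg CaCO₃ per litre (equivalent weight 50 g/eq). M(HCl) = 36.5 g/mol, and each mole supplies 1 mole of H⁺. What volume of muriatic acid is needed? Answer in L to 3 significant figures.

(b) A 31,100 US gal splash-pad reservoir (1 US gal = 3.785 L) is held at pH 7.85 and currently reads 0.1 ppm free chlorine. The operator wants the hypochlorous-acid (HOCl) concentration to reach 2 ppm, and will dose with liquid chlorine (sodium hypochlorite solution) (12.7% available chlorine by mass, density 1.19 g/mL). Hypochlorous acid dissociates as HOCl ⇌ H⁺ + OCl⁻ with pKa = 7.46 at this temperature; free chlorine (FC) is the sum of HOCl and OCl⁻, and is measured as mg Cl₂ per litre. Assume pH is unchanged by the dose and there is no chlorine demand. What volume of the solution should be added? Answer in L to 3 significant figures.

(a) 159 L; (b) 5.30 L

(a) Volume: 267,000 US gal × 3.785 L/gal = 1,010,595 L.
(a) Alkalinity to neutralize: (213 − 164) = 49 mg/L as CaCO₃ × 1,010,595 L = 49,520 g as CaCO₃.
(a) Equivalents of H⁺ required: 49,520 ÷ 50 g/eq = 990.4 eq = 990.4 mol HCl.
(a) Mass of HCl: 990.4 × 36.5 = 36,150 g.
(a) Mass of 19.4% solution: 36,150 / 0.194 = 186,300 g.
(a) Volume: 186,300 g ÷ 1.17 g/mL = 159,300 mL.

(b) Volume: 31,100 US gal × 3.785 L/gal = 117,714 L.
(b) [OCl⁻]/[HOCl] = 10^(pH − pKa) = 10^(7.85 − 7.46) = 2.455; fraction as HOCl = 1/(1 + 2.455) = 0.2895.
(b) Free chlorine required for 2 ppm HOCl: 2 / 0.2895 = 6.909 ppm.
(b) FC to add: 6.909 − 0.1 = 6.809 mg/L as Cl₂.
(b) Cl₂ equivalent: 6.809 mg/L × 117,714 L = 801.6 g.
(b) Product at 12.7% available Cl: 801.6 / 0.127 = 6311 g.
(b) Volume: 6311 g ÷ 1.19 g/mL = 5304 mL.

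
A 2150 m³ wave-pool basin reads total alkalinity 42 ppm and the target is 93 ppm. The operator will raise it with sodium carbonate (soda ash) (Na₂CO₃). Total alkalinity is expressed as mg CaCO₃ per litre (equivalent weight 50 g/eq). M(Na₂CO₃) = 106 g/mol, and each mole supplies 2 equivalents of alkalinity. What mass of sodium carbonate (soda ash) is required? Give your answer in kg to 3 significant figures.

116 kg

Volume: 2150 m³ = 2,150,000 L.
Alkalinity to add: (93 − 42) = 51 mg/L as CaCO₃ × 2,150,000 L = 109,600 g as CaCO₃.
Equivalents: 109,600 g ÷ 50 g/eq = 2193 eq.
Each mole of Na₂CO₃ supplies 2 eq, so 2193 / 2 = 1096 mol.
Mass: 1096 mol × 106 g/mol = 116,200 g.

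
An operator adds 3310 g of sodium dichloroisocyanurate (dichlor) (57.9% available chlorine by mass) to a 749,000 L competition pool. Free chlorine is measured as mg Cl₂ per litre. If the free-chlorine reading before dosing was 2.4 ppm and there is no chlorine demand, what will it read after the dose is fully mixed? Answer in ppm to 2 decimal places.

Available chlorine delivered: 3310 g × 0.579 = 1916 g as Cl₂.
Concentration rise: 1916 g / 749,000 L = 2.559 mg/L = 2.56 ppm.
Final FC: 2.4 + 2.56 = 4.96 ppm.

4.96 ppm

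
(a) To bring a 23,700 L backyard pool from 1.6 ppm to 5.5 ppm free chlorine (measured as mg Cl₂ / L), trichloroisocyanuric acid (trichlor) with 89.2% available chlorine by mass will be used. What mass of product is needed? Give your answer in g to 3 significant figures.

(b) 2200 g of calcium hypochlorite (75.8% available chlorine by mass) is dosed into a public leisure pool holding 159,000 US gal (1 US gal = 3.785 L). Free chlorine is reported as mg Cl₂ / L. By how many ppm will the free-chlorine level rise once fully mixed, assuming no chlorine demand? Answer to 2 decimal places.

(a) Chlorine deficit: 5.5 − 1.6 = 3.9 ppm = 3.9 mg/L as Cl₂.
(a) Cl₂ equivalent needed: 3.9 mg/L × 23,700 L = 92,430 mg = 92.43 g.
(a) Product at 89.2% available chlorine: 92.43 / 0.892 = 103.6 g.

(b) Volume: 159,000 US gal × 3.785 L/gal = 601,815 L.
(b) Available chlorine delivered: 2200 g × 0.758 = 1668 g as Cl₂.
(b) Concentration rise: 1668 g / 601,815 L = 2.771 mg/L = 2.77 ppm.

(a) 104 g; (b) 2.77 ppm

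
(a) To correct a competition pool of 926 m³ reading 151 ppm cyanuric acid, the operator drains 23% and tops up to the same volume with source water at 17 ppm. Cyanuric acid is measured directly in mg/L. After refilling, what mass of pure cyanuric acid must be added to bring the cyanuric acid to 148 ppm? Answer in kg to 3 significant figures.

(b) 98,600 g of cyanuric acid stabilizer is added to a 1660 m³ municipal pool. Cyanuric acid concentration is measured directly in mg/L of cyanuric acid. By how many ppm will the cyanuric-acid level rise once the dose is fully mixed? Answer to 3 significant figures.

(a) Volume: 926 m³ = 926,000 L.
(a) After draining 23% and refilling: 151 × 0.77 + 17 × 0.23 = 120.18 ppm.
(a) Deficit to target: 148 − 120.18 = 27.82 mg/L.
(a) Mass: 27.82 mg/L × 926,000 L = 25,760 g cyanuric acid.

(b) Volume: 1660 m³ = 1,660,000 L.
(b) Rise: 98,600 g / 1,660,000 L × 1000 = 59.4 mg/L.

(a) 25.8 kg; (b) 59.4 ppm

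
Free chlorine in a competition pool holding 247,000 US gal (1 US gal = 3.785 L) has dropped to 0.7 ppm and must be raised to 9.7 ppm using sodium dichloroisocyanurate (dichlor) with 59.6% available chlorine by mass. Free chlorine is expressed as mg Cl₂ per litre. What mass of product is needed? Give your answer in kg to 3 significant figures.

14.1 kg

Volume: 247,000 US gal × 3.785 L/gal = 934,895 L.
Chlorine deficit: 9.7 − 0.7 = 9 ppm = 9 mg/L as Cl₂.
Cl₂ equivalent needed: 9 mg/L × 934,895 L = 8,414,000 mg = 8414 g.
Product at 59.6% available chlorine: 8414 / 0.596 = 14,120 g.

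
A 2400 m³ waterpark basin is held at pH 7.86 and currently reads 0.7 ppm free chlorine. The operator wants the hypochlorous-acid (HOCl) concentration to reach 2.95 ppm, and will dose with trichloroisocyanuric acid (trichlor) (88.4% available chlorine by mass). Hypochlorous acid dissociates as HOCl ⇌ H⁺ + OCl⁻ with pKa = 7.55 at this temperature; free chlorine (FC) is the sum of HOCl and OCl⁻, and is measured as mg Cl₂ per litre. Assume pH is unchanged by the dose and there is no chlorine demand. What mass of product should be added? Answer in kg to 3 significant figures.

Volume: 2400 m³ = 2,400,000 L.
[OCl⁻]/[HOCl] = 10^(pH − pKa) = 10^(7.86 − 7.55) = 2.042; fraction as HOCl = 1/(1 + 2.042) = 0.3288.
Free chlorine required for 2.95 ppm HOCl: 2.95 / 0.3288 = 8.973 ppm.
FC to add: 8.973 − 0.7 = 8.273 mg/L as Cl₂.
Cl₂ equivalent: 8.273 mg/L × 2,400,000 L = 19,860 g.
Product at 88.4% available Cl: 19,860 / 0.884 = 22,460 g.

22.5 kg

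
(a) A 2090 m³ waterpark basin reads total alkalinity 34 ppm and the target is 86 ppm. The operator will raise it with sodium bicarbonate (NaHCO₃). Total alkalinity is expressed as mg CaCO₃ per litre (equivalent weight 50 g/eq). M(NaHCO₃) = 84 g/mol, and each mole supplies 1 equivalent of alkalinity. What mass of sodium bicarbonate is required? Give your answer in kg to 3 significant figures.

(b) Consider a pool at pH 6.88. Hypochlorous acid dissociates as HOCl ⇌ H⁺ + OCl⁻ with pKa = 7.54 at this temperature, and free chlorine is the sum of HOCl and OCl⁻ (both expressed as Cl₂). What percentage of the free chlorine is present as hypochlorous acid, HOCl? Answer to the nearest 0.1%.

(a) 183 kg; (b) 82.0%

(a) Volume: 2090 m³ = 2,090,000 L.
(a) Alkalinity to add: (86 − 34) = 52 mg/L as CaCO₃ × 2,090,000 L = 108,700 g as CaCO₃.
(a) Equivalents: 108,700 g ÷ 50 g/eq = 2174 eq.
(a) NaHCO₃ supplies 1 eq per mole → 2174 mol.
(a) Mass: 2174 mol × 84 g/mol = 182,600 g.

(b) [OCl⁻]/[HOCl] = 10^(pH − pKa) = 10^(6.88 − 7.54) = 10^-0.66 = 0.2188.
(b) Fraction as HOCl = 1 / (1 + 0.2188) = 0.8205.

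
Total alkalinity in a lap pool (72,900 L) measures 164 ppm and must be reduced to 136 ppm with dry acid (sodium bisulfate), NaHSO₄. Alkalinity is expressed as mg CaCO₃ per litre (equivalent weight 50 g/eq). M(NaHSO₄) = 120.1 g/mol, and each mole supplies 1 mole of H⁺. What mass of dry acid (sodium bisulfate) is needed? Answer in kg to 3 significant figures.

Alkalinity to neutralize: (164 − 136) = 28 mg/L as CaCO₃ × 72,900 L = 2041 g as CaCO₃.
Equivalents of H⁺ required: 2041 ÷ 50 g/eq = 40.82 eq = 40.82 mol NaHSO₄.
Mass of NaHSO₄: 40.82 × 120.1 = 4903 g.

4.90 kg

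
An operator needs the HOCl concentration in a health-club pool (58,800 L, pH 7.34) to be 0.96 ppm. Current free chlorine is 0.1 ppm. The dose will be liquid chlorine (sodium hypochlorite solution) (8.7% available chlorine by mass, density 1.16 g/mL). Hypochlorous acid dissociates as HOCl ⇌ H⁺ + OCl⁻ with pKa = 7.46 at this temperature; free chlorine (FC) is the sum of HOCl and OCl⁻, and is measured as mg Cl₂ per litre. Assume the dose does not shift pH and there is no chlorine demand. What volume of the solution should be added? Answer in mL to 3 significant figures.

925 mL

[OCl⁻]/[HOCl] = 10^(pH − pKa) = 10^(7.34 − 7.46) = 0.7586; fraction as HOCl = 1/(1 + 0.7586) = 0.5686.
Free chlorine required for 0.96 ppm HOCl: 0.96 / 0.5686 = 1.688 ppm.
FC to add: 1.688 − 0.1 = 1.588 mg/L as Cl₂.
Cl₂ equivalent: 1.588 mg/L × 58,800 L = 93.39 g.
Product at 8.7% available Cl: 93.39 / 0.087 = 1073 g.
Volume: 1073 g ÷ 1.16 g/mL = 925.4 mL.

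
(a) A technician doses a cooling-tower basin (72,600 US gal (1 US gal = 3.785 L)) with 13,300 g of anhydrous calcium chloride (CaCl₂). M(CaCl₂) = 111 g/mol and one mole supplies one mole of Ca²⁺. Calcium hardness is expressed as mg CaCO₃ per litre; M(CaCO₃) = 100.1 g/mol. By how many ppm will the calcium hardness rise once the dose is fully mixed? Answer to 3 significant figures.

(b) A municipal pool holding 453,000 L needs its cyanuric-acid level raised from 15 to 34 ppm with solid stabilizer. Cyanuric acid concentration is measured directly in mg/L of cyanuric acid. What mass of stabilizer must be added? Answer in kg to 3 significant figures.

(a) Volume: 72,600 US gal × 3.785 L/gal = 274,791 L.
(a) Moles of Ca²⁺: 13,300 g ÷ 111 g/mol = 119.8 mol.
(a) As CaCO₃: 119.8 mol × 100.1 g/mol = 11,990 g.
(a) Rise: 11,990 g / 274,791 L × 1000 = 43.65 mg/L.

(b) CYA to add: (34 − 15) = 19 mg/L × 453,000 L = 8607 g cyanuric acid.

(a) 43.6 ppm; (b) 8.61 kg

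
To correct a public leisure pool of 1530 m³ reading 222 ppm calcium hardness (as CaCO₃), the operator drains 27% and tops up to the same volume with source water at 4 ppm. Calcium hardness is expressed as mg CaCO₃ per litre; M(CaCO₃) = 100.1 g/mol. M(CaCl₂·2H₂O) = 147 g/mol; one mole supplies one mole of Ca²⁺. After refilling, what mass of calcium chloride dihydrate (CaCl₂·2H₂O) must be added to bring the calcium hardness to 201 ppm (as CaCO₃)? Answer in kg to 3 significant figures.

85.1 kg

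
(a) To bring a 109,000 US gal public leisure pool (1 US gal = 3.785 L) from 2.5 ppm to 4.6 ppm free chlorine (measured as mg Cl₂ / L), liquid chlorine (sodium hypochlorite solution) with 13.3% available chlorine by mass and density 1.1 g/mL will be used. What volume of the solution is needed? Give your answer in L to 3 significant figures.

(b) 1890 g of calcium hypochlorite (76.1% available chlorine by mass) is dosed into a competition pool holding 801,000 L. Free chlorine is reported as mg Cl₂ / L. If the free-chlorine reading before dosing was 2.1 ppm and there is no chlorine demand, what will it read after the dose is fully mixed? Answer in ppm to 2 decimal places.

(a) 5.92 L; (b) 3.90 ppm

(a) Volume: 109,000 US gal × 3.785 L/gal = 412,565 L.
(a) Chlorine deficit: 4.6 − 2.5 = 2.1 ppm = 2.1 mg/L as Cl₂.
(a) Cl₂ equivalent needed: 2.1 mg/L × 412,565 L = 866,400 mg = 866.4 g.
(a) Product at 13.3% available chlorine: 866.4 / 0.133 = 6514 g.
(a) Volume at density 1.1 g/mL: 6514 g ÷ 1.1 g/mL = 5922 mL.

(b) Available chlorine delivered: 1890 g × 0.761 = 1438 g as Cl₂.
(b) Concentration rise: 1438 g / 801,000 L = 1.796 mg/L = 1.80 ppm.
(b) Final FC: 2.1 + 1.80 = 3.90 ppm.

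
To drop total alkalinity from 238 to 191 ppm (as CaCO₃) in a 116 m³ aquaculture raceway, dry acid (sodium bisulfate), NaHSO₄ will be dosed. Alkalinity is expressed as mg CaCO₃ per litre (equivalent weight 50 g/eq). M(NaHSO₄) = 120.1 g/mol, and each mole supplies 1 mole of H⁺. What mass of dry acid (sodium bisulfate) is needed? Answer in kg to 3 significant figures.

13.1 kg

Volume: 116 m³ = 116,000 L.
Alkalinity to neutralize: (238 − 191) = 47 mg/L as CaCO₃ × 116,000 L = 5452 g as CaCO₃.
Equivalents of H⁺ required: 5452 ÷ 50 g/eq = 109 eq = 109 mol NaHSO₄.
Mass of NaHSO₄: 109 × 120.1 = 13,100 g.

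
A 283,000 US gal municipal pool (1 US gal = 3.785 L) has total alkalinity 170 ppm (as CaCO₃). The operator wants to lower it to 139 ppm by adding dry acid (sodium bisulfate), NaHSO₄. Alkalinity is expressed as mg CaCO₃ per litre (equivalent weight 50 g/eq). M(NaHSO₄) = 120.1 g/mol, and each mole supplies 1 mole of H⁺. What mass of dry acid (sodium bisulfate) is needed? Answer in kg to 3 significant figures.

Volume: 283,000 US gal × 3.785 L/gal = 1,071,155 L.
Alkalinity to neutralize: (170 − 139) = 31 mg/L as CaCO₃ × 1,071,155 L = 33,210 g as CaCO₃.
Equivalents of H⁺ required: 33,210 ÷ 50 g/eq = 664.1 eq = 664.1 mol NaHSO₄.
Mass of NaHSO₄: 664.1 × 120.1 = 79,760 g.

79.8 kg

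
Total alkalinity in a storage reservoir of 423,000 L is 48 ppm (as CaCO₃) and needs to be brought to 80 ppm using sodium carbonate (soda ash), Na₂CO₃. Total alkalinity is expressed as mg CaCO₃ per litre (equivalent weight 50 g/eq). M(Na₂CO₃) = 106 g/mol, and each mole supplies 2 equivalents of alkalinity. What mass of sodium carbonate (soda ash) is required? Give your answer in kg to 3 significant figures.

14.3 kg

Alkalinity to add: (80 − 48) = 32 mg/L as CaCO₃ × 423,000 L = 13,540 g as CaCO₃.
Equivalents: 13,540 g ÷ 50 g/eq = 270.7 eq.
Each mole of Na₂CO₃ supplies 2 eq, so 270.7 / 2 = 135.4 mol.
Mass: 135.4 mol × 106 g/mol = 14,350 g.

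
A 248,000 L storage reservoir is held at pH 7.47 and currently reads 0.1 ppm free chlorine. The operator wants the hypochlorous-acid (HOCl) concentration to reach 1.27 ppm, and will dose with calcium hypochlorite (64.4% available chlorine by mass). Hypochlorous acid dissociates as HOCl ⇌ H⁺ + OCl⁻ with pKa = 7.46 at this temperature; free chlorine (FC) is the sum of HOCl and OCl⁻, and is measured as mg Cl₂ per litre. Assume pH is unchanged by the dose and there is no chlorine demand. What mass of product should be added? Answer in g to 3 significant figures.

[OCl⁻]/[HOCl] = 10^(pH − pKa) = 10^(7.47 − 7.46) = 1.023; fraction as HOCl = 1/(1 + 1.023) = 0.4942.
Free chlorine required for 1.27 ppm HOCl: 1.27 / 0.4942 = 2.57 ppm.
FC to add: 2.57 − 0.1 = 2.47 mg/L as Cl₂.
Cl₂ equivalent: 2.47 mg/L × 248,000 L = 612.5 g.
Product at 64.4% available Cl: 612.5 / 0.644 = 951 g.

951 g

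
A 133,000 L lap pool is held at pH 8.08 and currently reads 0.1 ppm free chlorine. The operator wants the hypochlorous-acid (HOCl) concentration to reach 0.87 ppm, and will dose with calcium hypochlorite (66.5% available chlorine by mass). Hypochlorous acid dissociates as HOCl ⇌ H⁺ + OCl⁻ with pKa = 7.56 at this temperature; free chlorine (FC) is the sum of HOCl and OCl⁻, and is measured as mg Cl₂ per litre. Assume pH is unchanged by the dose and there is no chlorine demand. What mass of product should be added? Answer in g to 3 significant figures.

[OCl⁻]/[HOCl] = 10^(pH − pKa) = 10^(8.08 − 7.56) = 3.311; fraction as HOCl = 1/(1 + 3.311) = 0.2319.
Free chlorine required for 0.87 ppm HOCl: 0.87 / 0.2319 = 3.751 ppm.
FC to add: 3.751 − 0.1 = 3.651 mg/L as Cl₂.
Cl₂ equivalent: 3.651 mg/L × 133,000 L = 485.6 g.
Product at 66.5% available Cl: 485.6 / 0.665 = 730.2 g.

730 g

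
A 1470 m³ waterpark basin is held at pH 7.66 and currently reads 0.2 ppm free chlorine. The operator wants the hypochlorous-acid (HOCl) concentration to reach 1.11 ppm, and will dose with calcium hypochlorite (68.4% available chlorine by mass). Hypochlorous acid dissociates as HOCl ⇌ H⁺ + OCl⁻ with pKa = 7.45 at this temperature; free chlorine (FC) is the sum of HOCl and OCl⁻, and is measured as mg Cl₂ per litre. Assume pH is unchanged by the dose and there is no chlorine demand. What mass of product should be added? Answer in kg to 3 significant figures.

5.82 kg

Volume: 1470 m³ = 1,470,000 L.
[OCl⁻]/[HOCl] = 10^(pH − pKa) = 10^(7.66 − 7.45) = 1.622; fraction as HOCl = 1/(1 + 1.622) = 0.3814.
Free chlorine required for 1.11 ppm HOCl: 1.11 / 0.3814 = 2.91 ppm.
FC to add: 2.91 − 0.2 = 2.71 mg/L as Cl₂.
Cl₂ equivalent: 2.71 mg/L × 1,470,000 L = 3984 g.
Product at 68.4% available Cl: 3984 / 0.684 = 5825 g.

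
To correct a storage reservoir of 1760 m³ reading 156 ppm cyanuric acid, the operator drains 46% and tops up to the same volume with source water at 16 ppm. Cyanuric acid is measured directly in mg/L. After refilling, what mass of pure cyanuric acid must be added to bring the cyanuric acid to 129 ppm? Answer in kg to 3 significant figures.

65.8 kg

Volume: 1760 m³ = 1,760,000 L.
After draining 46% and refilling: 156 × 0.54 + 16 × 0.46 = 91.6 ppm.
Deficit to target: 129 − 91.6 = 37.4 mg/L.
Mass: 37.4 mg/L × 1,760,000 L = 65,820 g cyanuric acid.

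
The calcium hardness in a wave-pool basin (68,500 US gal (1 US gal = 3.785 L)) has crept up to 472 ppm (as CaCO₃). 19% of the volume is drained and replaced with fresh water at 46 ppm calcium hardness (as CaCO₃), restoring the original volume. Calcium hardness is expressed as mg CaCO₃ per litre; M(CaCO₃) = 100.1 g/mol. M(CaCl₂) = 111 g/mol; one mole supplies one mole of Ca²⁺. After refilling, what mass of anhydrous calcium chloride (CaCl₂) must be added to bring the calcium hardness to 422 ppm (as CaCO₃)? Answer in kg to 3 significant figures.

Volume: 68,500 US gal × 3.785 L/gal = 259,272 L.
After draining 19% and refilling: 472 × 0.81 + 46 × 0.19 = 391.06 ppm.
Deficit to target: 422 − 391.06 = 30.94 mg/L.
As CaCO₃: 30.94 mg/L × 259,272 L = 8022 g; ÷ 100.1 = 80.14 mol Ca²⁺.
Mass: 80.14 × 111 = 8895 g.

8.90 kg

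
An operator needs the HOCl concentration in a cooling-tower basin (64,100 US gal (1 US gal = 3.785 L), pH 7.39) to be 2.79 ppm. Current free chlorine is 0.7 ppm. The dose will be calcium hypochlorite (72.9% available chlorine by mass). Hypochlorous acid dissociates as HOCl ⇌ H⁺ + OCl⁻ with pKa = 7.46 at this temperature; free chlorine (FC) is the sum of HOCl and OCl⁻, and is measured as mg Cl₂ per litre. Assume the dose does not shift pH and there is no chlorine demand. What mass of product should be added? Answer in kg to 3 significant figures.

1.49 kg

Volume: 64,100 US gal × 3.785 L/gal = 242,618 L.
[OCl⁻]/[HOCl] = 10^(pH − pKa) = 10^(7.39 − 7.46) = 0.8511; fraction as HOCl = 1/(1 + 0.8511) = 0.5402.
Free chlorine required for 2.79 ppm HOCl: 2.79 / 0.5402 = 5.165 ppm.
FC to add: 5.165 − 0.7 = 4.465 mg/L as Cl₂.
Cl₂ equivalent: 4.465 mg/L × 242,618 L = 1083 g.
Product at 72.9% available Cl: 1083 / 0.729 = 1486 g.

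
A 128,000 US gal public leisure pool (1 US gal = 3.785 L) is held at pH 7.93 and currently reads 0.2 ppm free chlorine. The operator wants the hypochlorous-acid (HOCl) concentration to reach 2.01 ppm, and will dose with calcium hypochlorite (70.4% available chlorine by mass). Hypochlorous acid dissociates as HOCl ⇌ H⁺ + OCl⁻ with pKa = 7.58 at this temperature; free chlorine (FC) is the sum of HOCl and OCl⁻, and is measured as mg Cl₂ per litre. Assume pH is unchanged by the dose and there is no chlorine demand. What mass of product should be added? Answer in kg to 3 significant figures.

4.34 kg

Volume: 128,000 US gal × 3.785 L/gal = 484,480 L.
[OCl⁻]/[HOCl] = 10^(pH − pKa) = 10^(7.93 − 7.58) = 2.239; fraction as HOCl = 1/(1 + 2.239) = 0.3088.
Free chlorine required for 2.01 ppm HOCl: 2.01 / 0.3088 = 6.51 ppm.
FC to add: 6.51 − 0.2 = 6.31 mg/L as Cl₂.
Cl₂ equivalent: 6.31 mg/L × 484,480 L = 3057 g.
Product at 70.4% available Cl: 3057 / 0.704 = 4342 g.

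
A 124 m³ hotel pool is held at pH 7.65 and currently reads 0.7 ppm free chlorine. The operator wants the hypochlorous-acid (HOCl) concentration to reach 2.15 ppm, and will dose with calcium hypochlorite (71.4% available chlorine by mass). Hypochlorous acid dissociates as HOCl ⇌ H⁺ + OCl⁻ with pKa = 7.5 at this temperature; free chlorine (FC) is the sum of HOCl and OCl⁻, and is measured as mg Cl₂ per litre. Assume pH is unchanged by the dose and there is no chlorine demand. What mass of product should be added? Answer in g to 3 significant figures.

779 g

Volume: 124 m³ = 124,000 L.
[OCl⁻]/[HOCl] = 10^(pH − pKa) = 10^(7.65 − 7.5) = 1.413; fraction as HOCl = 1/(1 + 1.413) = 0.4145.
Free chlorine required for 2.15 ppm HOCl: 2.15 / 0.4145 = 5.187 ppm.
FC to add: 5.187 − 0.7 = 4.487 mg/L as Cl₂.
Cl₂ equivalent: 4.487 mg/L × 124,000 L = 556.4 g.
Product at 71.4% available Cl: 556.4 / 0.714 = 779.2 g.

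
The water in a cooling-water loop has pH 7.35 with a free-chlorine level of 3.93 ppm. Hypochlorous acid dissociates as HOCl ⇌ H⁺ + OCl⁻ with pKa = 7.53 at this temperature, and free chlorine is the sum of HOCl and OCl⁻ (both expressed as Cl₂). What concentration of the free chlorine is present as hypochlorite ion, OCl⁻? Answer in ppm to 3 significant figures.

1.56 ppm

[OCl⁻]/[HOCl] = 10^(pH − pKa) = 10^(7.35 − 7.53) = 10^-0.18 = 0.6607.
Fraction as HOCl = 1 / (1 + 0.6607) = 0.6022.
OCl⁻ = (1 − 0.6022) × 3.93 ppm = 1.564 ppm.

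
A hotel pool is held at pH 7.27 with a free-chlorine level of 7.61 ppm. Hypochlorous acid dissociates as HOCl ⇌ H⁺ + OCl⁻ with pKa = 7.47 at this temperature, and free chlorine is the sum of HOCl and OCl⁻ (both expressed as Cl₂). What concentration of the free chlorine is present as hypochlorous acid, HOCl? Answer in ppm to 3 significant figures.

4.67 ppm

[OCl⁻]/[HOCl] = 10^(pH − pKa) = 10^(7.27 − 7.47) = 10^-0.20 = 0.631.
Fraction as HOCl = 1 / (1 + 0.631) = 0.6131.
HOCl = 0.6131 × 7.61 ppm = 4.666 ppm.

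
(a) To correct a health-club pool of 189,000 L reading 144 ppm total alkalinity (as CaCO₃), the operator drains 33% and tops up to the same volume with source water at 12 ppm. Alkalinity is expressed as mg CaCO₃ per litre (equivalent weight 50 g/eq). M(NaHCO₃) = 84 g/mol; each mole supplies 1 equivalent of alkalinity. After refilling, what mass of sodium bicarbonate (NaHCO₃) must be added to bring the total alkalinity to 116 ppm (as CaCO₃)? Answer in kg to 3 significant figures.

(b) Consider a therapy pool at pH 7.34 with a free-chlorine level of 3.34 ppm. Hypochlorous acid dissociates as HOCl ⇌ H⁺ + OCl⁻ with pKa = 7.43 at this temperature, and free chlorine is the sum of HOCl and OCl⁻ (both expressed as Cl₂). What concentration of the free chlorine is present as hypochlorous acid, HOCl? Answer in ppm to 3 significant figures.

(a) After draining 33% and refilling: 144 × 0.67 + 12 × 0.33 = 100.44 ppm.
(a) Deficit to target: 116 − 100.44 = 15.56 mg/L.
(a) As CaCO₃: 15.56 mg/L × 189,000 L = 2941 g; ÷ 50 g/eq ÷ 1 = 58.82 mol NaHCO₃.
(a) Mass: 58.82 × 84 = 4941 g.

(b) [OCl⁻]/[HOCl] = 10^(pH − pKa) = 10^(7.34 − 7.43) = 10^-0.09 = 0.8128.
(b) Fraction as HOCl = 1 / (1 + 0.8128) = 0.5516.
(b) HOCl = 0.5516 × 3.34 ppm = 1.842 ppm.

(a) 4.94 kg; (b) 1.84 ppm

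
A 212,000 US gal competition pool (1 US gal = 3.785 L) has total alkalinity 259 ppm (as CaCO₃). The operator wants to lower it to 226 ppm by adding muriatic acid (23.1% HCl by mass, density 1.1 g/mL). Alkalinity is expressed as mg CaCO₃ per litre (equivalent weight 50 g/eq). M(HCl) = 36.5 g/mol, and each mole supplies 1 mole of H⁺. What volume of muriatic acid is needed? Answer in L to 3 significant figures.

76.1 L

Volume: 212,000 US gal × 3.785 L/gal = 802,420 L.
Alkalinity to neutralize: (259 − 226) = 33 mg/L as CaCO₃ × 802,420 L = 26,480 g as CaCO₃.
Equivalents of H⁺ required: 26,480 ÷ 50 g/eq = 529.6 eq = 529.6 mol HCl.
Mass of HCl: 529.6 × 36.5 = 19,330 g.
Mass of 23.1% solution: 19,330 / 0.231 = 83,680 g.
Volume: 83,680 g ÷ 1.1 g/mL = 76,070 mL.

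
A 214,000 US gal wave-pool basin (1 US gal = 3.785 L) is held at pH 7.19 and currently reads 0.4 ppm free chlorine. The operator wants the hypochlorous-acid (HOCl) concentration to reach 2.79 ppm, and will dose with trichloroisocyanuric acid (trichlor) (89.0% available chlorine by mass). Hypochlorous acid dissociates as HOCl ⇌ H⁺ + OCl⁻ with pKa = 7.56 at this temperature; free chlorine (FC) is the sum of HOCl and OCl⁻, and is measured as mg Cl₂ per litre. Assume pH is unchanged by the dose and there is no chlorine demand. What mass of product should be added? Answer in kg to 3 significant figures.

Volume: 214,000 US gal × 3.785 L/gal = 809,990 L.
[OCl⁻]/[HOCl] = 10^(pH − pKa) = 10^(7.19 − 7.56) = 0.4266; fraction as HOCl = 1/(1 + 0.4266) = 0.701.
Free chlorine required for 2.79 ppm HOCl: 2.79 / 0.701 = 3.98 ppm.
FC to add: 3.98 − 0.4 = 3.58 mg/L as Cl₂.
Cl₂ equivalent: 3.58 mg/L × 809,990 L = 2900 g.
Product at 89.0% available Cl: 2900 / 0.89 = 3258 g.

3.26 kg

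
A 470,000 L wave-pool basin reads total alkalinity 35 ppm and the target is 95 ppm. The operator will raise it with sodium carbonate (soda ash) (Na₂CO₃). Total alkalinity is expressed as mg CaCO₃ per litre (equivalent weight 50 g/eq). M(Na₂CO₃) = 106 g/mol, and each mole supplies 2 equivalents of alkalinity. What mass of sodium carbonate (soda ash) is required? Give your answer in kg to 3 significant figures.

Alkalinity to add: (95 − 35) = 60 mg/L as CaCO₃ × 470,000 L = 28,200 g as CaCO₃.
Equivalents: 28,200 g ÷ 50 g/eq = 564 eq.
Each mole of Na₂CO₃ supplies 2 eq, so 564 / 2 = 282 mol.
Mass: 282 mol × 106 g/mol = 29,890 g.

29.9 kg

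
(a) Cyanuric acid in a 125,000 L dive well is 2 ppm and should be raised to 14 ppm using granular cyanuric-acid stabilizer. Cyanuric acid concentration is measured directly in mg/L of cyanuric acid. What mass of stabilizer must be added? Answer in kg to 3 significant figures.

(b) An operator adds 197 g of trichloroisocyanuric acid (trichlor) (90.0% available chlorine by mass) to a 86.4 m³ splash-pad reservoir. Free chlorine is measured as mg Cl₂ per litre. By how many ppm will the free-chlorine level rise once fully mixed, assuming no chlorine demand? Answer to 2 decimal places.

(a) CYA to add: (14 − 2) = 12 mg/L × 125,000 L = 1500 g cyanuric acid.

(b) Volume: 86.4 m³ = 86,400 L.
(b) Available chlorine delivered: 197 g × 0.9 = 177.3 g as Cl₂.
(b) Concentration rise: 177.3 g / 86,400 L = 2.052 mg/L = 2.05 ppm.

(a) 1.50 kg; (b) 2.05 ppm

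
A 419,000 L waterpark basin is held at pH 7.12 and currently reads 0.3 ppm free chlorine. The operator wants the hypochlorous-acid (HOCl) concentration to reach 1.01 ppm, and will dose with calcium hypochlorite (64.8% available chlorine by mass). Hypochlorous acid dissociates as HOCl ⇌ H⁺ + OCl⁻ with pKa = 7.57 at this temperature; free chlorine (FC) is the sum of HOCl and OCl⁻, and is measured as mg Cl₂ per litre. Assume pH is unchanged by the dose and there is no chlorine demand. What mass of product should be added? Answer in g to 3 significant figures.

[OCl⁻]/[HOCl] = 10^(pH − pKa) = 10^(7.12 − 7.57) = 0.3548; fraction as HOCl = 1/(1 + 0.3548) = 0.7381.
Free chlorine required for 1.01 ppm HOCl: 1.01 / 0.7381 = 1.368 ppm.
FC to add: 1.368 − 0.3 = 1.068 mg/L as Cl₂.
Cl₂ equivalent: 1.068 mg/L × 419,000 L = 447.6 g.
Product at 64.8% available Cl: 447.6 / 0.648 = 690.8 g.

691 g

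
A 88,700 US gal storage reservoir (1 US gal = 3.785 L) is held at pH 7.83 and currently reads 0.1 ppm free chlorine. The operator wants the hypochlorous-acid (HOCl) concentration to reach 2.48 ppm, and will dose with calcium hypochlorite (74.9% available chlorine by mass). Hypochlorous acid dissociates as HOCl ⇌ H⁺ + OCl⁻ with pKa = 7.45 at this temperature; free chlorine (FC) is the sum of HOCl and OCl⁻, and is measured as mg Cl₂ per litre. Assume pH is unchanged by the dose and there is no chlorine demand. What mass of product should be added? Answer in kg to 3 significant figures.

3.73 kg

Volume: 88,700 US gal × 3.785 L/gal = 335,730 L.
[OCl⁻]/[HOCl] = 10^(pH − pKa) = 10^(7.83 − 7.45) = 2.399; fraction as HOCl = 1/(1 + 2.399) = 0.2942.
Free chlorine required for 2.48 ppm HOCl: 2.48 / 0.2942 = 8.429 ppm.
FC to add: 8.429 − 0.1 = 8.329 mg/L as Cl₂.
Cl₂ equivalent: 8.329 mg/L × 335,730 L = 2796 g.
Product at 74.9% available Cl: 2796 / 0.749 = 3733 g.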